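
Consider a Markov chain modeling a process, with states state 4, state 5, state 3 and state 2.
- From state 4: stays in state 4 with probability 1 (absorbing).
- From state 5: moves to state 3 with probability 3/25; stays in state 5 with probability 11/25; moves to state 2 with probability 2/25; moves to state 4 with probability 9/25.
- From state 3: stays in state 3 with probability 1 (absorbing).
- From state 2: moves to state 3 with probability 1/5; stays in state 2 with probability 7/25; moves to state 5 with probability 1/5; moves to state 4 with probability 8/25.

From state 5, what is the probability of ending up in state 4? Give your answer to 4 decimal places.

0.7355

Let h(s) be the probability of absorption at state 4 starting from transient state s. Then h(state 4) = 1 and h(state 3) = 0. By first-step analysis:
h(state 5) = 0.36·1 + 0.44·h(state 5) + 0.12·0 + 0.08·h(state 2)
h(state 2) = 0.32·1 + 0.2·h(state 5) + 0.2·0 + 0.28·h(state 2)
Solving: h(state 5) = 0.7355, h(state 2) = 0.6488.
Starting from state 5, the probability is 0.7355.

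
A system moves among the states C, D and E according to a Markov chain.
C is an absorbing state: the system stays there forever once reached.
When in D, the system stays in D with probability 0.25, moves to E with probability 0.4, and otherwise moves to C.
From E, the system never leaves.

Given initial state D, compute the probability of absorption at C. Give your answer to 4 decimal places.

0.4667

Let h(s) be the probability of absorption at C starting from transient state s. Then h(C) = 1 and h(E) = 0. By first-step analysis:
h(D) = 0.35·1 + 0.25·h(D) + 0.4·0
Solving: h(D) = 0.4667.
Starting from D, the probability is 0.4667.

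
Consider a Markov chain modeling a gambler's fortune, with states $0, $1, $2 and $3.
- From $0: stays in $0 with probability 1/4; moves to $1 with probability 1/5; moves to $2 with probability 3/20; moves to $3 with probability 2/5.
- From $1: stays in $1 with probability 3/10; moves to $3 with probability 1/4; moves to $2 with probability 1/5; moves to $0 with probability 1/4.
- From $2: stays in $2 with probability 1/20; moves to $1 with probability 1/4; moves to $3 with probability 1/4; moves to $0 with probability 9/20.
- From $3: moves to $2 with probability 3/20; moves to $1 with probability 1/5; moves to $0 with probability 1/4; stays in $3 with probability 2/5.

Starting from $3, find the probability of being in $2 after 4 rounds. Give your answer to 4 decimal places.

Propagate the distribution vector 4 rounds from $3.
After 0 rounds: (0.0000, 0.0000, 0.0000, 1.0000)
After 1 round: (0.2500, 0.2000, 0.1500, 0.4000)
After 2 rounds: (0.2800, 0.2275, 0.1450, 0.3475)
After 3 rounds: (0.2790, 0.2300, 0.1469, 0.3441)
After 4 rounds: (0.2794, 0.2303, 0.1468, 0.3435)
P(in $2 after 4 rounds) = 0.1468

0.1468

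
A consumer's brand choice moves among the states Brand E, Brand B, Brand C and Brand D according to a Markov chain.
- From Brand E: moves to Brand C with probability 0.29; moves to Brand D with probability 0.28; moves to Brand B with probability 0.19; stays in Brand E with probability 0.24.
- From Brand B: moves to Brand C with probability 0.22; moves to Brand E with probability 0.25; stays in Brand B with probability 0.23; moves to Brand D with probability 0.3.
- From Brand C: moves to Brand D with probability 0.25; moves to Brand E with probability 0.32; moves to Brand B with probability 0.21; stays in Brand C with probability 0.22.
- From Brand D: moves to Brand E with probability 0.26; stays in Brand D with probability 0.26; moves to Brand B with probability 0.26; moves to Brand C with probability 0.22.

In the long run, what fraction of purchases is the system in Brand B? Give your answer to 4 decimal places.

Let the stationary distribution be π with π = πP and π_1 + π_2 + π_3 + π_4 = 1.
π_1 = 0.24·π_1 + 0.25·π_2 + 0.32·π_3 + 0.26·π_4
π_2 = 0.19·π_1 + 0.23·π_2 + 0.21·π_3 + 0.26·π_4
π_3 = 0.29·π_1 + 0.22·π_2 + 0.22·π_3 + 0.22·π_4
Solving with the normalization constraint gives π = (0.2668, 0.2227, 0.2387, 0.2719).
So the stationary probability of Brand B is 0.2227.

0.2227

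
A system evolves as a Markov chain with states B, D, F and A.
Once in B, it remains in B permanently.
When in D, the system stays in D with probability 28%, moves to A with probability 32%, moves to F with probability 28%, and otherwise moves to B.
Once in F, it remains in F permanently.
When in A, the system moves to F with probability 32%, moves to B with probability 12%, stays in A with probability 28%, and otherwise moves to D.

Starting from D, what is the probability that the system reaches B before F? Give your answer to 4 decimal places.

Let h(s) be the probability of absorption at B starting from transient state s. Then h(B) = 1 and h(F) = 0. By first-step analysis:
h(D) = 0.12·1 + 0.28·h(D) + 0.28·0 + 0.32·h(A)
h(A) = 0.12·1 + 0.28·h(D) + 0.32·0 + 0.28·h(A)
Solving: h(D) = 0.2910, h(A) = 0.2799.
Starting from D, the probability is 0.2910.

0.2910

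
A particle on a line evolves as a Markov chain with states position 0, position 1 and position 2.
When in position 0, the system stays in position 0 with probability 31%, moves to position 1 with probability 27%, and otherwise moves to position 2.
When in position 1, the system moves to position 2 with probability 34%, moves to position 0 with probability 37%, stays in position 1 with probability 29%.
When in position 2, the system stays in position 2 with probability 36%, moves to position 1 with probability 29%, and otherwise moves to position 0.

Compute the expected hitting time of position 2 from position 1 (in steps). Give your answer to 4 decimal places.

Let t(s) be the expected number of steps to first reach position 2 from state s, with t(position 2) = 0. Conditioning on the first step:
t(position 0) = 1 + 0.31·t(position 0) + 0.27·t(position 1)
t(position 1) = 1 + 0.37·t(position 0) + 0.29·t(position 1)
Solving: t(position 0) = 2.5128, t(position 1) = 2.7179.
Expected steps from position 1 to position 2: 2.7179.

2.7179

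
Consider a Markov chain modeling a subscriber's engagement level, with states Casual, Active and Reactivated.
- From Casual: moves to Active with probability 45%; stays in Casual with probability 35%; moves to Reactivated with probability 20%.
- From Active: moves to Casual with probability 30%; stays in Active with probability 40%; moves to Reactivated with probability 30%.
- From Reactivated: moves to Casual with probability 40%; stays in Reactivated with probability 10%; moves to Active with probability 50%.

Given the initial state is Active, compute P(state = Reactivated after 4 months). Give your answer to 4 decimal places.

0.2215

Propagate the distribution vector 4 months from Active.
After 0 months: (0.0000, 1.0000, 0.0000)
After 1 month: (0.3000, 0.4000, 0.3000)
After 2 months: (0.3450, 0.4450, 0.2100)
After 3 months: (0.3383, 0.4383, 0.2235)
After 4 months: (0.3393, 0.4393, 0.2215)
P(in Reactivated after 4 months) = 0.2215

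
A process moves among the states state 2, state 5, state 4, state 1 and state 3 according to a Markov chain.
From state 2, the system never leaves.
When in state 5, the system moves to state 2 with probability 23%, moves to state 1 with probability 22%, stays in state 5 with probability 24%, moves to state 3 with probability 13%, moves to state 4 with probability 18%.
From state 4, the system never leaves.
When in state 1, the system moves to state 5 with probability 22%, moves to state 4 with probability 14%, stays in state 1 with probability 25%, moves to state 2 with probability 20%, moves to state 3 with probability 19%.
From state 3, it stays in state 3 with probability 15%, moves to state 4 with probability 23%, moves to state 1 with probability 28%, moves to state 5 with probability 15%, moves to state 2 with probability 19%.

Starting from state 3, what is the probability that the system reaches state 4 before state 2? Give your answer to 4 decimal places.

0.4965

Let h(s) be the probability of absorption at state 4 starting from transient state s. Then h(state 4) = 1 and h(state 2) = 0. By first-step analysis:
h(state 5) = 0.23·0 + 0.24·h(state 5) + 0.18·1 + 0.22·h(state 1) + 0.13·h(state 3)
h(state 1) = 0.2·0 + 0.22·h(state 5) + 0.14·1 + 0.25·h(state 1) + 0.19·h(state 3)
h(state 3) = 0.19·0 + 0.15·h(state 5) + 0.23·1 + 0.28·h(state 1) + 0.15·h(state 3)
Solving: h(state 5) = 0.4505, h(state 1) = 0.4446, h(state 3) = 0.4965.
Starting from state 3, the probability is 0.4965.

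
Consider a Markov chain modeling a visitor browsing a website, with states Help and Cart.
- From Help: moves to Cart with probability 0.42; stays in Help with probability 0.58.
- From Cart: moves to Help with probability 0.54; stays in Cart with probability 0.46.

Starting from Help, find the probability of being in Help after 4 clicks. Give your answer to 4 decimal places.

0.5625

Propagate the distribution vector 4 clicks from Help.
After 0 clicks: (1.0000, 0.0000)
After 1 click: (0.5800, 0.4200)
After 2 clicks: (0.5632, 0.4368)
After 3 clicks: (0.5625, 0.4375)
After 4 clicks: (0.5625, 0.4375)
P(in Help after 4 clicks) = 0.5625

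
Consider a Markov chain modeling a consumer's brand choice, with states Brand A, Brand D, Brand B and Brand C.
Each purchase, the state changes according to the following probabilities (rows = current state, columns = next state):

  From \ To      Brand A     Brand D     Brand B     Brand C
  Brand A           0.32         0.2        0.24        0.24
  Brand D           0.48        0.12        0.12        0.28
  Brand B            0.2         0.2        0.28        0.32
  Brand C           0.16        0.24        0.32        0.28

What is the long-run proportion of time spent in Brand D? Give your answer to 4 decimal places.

0.1955

Let the stationary distribution be π with π = πP and π_1 + π_2 + π_3 + π_4 = 1.
π_1 = 0.32·π_1 + 0.48·π_2 + 0.2·π_3 + 0.16·π_4
π_2 = 0.2·π_1 + 0.12·π_2 + 0.2·π_3 + 0.24·π_4
π_3 = 0.24·π_1 + 0.12·π_2 + 0.28·π_3 + 0.32·π_4
Solving with the normalization constraint gives π = (0.2768, 0.1955, 0.2488, 0.2789).
So the stationary probability of Brand D is 0.1955.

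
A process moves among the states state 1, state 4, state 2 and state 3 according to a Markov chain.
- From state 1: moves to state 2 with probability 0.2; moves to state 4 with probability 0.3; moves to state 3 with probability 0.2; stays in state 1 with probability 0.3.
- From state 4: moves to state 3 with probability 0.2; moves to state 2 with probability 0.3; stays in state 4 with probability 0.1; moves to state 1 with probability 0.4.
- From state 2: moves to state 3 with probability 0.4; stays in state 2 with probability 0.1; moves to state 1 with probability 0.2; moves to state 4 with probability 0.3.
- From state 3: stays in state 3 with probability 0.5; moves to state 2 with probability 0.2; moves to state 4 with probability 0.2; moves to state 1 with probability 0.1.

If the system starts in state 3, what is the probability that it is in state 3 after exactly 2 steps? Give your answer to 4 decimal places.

Propagate the distribution vector 2 steps from state 3.
After 0 steps: (0.0000, 0.0000, 0.0000, 1.0000)
After 1 step: (0.1000, 0.2000, 0.2000, 0.5000)
After 2 steps: (0.2000, 0.2100, 0.2000, 0.3900)
P(in state 3 after 2 steps) = 0.3900

0.3900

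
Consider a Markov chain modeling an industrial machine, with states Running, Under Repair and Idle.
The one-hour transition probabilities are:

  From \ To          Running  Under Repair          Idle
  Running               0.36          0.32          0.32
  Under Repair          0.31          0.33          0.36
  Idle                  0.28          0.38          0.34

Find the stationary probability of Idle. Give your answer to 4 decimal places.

Let the stationary distribution be π with π = πP and π_1 + π_2 + π_3 = 1.
π_1 = 0.36·π_1 + 0.31·π_2 + 0.28·π_3
π_2 = 0.32·π_1 + 0.33·π_2 + 0.38·π_3
Solving with the normalization constraint gives π = (0.3156, 0.3439, 0.3406).
So the stationary probability of Idle is 0.3406.

0.3406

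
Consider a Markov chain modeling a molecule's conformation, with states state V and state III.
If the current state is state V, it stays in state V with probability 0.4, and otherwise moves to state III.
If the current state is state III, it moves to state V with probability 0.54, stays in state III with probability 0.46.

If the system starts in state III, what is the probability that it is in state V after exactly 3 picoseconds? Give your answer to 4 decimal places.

0.4750

Propagate the distribution vector 3 picoseconds from state III.
After 0 picoseconds: (0.0000, 1.0000)
After 1 picosecond: (0.5400, 0.4600)
After 2 picoseconds: (0.4644, 0.5356)
After 3 picoseconds: (0.4750, 0.5250)
P(in state V after 3 picoseconds) = 0.4750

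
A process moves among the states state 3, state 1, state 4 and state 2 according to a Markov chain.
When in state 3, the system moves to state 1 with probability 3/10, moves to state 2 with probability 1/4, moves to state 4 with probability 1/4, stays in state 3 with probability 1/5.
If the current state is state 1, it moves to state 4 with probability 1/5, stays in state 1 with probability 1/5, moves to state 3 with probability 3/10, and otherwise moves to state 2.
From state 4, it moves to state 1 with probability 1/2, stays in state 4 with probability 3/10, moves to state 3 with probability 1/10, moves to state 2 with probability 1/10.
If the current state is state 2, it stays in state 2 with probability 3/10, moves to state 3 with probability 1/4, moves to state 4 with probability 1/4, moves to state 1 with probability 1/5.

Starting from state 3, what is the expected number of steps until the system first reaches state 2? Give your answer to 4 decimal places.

4.3685

Let t(s) be the expected number of steps to first reach state 2 from state s, with t(state 2) = 0. Conditioning on the first step:
t(state 3) = 1 + 0.2·t(state 3) + 0.3·t(state 1) + 0.25·t(state 4)
t(state 1) = 1 + 0.3·t(state 3) + 0.2·t(state 1) + 0.2·t(state 4)
t(state 4) = 1 + 0.1·t(state 3) + 0.5·t(state 1) + 0.3·t(state 4)
Solving: t(state 3) = 4.3685, t(state 1) = 4.1408, t(state 4) = 5.0104.
Expected steps from state 3 to state 2: 4.3685.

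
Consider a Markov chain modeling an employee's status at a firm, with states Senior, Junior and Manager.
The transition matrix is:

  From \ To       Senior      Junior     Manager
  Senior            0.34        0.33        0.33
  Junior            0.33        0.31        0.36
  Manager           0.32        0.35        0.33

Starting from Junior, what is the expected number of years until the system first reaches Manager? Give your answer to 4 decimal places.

Let t(s) be the expected number of years to first reach Manager from state s, with t(Manager) = 0. Conditioning on the first year:
t(Senior) = 1 + 0.34·t(Senior) + 0.33·t(Junior)
t(Junior) = 1 + 0.33·t(Senior) + 0.31·t(Junior)
Solving: t(Senior) = 2.9437, t(Junior) = 2.8571.
Expected years from Junior to Manager: 2.8571.

2.8571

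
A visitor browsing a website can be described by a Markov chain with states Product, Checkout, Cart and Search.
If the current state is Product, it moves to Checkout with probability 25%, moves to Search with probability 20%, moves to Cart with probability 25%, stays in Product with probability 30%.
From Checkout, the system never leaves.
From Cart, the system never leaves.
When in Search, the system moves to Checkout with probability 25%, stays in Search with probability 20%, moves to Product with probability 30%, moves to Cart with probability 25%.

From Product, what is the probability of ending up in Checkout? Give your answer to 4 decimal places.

0.5000

Let h(s) be the probability of absorption at Checkout starting from transient state s. Then h(Checkout) = 1 and h(Cart) = 0. By first-step analysis:
h(Product) = 0.3·h(Product) + 0.25·1 + 0.25·0 + 0.2·h(Search)
h(Search) = 0.3·h(Product) + 0.25·1 + 0.25·0 + 0.2·h(Search)
Solving: h(Product) = 0.5000, h(Search) = 0.5000.
Starting from Product, the probability is 0.5000.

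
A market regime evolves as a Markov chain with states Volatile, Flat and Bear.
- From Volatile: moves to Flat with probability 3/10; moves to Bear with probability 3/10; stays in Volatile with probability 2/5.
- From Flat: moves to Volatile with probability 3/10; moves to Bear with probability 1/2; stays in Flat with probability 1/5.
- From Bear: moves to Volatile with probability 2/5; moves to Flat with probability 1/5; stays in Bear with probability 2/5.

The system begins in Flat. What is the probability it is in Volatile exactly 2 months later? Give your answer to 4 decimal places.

Sum over the intermediate state after 1 month:
P = P(Flat→Volatile)·P(Volatile→Volatile) + P(Flat→Flat)·P(Flat→Volatile) + P(Flat→Bear)·P(Bear→Volatile)
  = 0.3×0.4 + 0.2×0.3 + 0.5×0.4
  = 0.1200 + 0.0600 + 0.2000 = 0.3800

0.3800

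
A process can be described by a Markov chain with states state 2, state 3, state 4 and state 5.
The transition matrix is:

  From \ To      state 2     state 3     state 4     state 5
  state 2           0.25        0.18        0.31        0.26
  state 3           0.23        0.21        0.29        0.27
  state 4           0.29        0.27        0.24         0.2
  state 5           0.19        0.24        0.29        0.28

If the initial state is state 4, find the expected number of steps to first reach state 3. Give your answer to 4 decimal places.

4.1683

Let t(s) be the expected number of steps to first reach state 3 from state s, with t(state 3) = 0. Conditioning on the first step:
t(state 2) = 1 + 0.25·t(state 2) + 0.31·t(state 4) + 0.26·t(state 5)
t(state 4) = 1 + 0.29·t(state 2) + 0.24·t(state 4) + 0.2·t(state 5)
t(state 5) = 1 + 0.19·t(state 2) + 0.29·t(state 4) + 0.28·t(state 5)
Solving: t(state 2) = 4.5346, t(state 4) = 4.1683, t(state 5) = 4.2644.
Expected steps from state 4 to state 3: 4.1683.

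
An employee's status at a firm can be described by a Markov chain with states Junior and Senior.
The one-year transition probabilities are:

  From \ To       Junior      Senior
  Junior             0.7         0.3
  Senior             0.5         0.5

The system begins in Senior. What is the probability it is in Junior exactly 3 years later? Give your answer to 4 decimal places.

Propagate the distribution vector 3 years from Senior.
After 0 years: (0.0000, 1.0000)
After 1 year: (0.5000, 0.5000)
After 2 years: (0.6000, 0.4000)
After 3 years: (0.6200, 0.3800)
P(in Junior after 3 years) = 0.6200

0.6200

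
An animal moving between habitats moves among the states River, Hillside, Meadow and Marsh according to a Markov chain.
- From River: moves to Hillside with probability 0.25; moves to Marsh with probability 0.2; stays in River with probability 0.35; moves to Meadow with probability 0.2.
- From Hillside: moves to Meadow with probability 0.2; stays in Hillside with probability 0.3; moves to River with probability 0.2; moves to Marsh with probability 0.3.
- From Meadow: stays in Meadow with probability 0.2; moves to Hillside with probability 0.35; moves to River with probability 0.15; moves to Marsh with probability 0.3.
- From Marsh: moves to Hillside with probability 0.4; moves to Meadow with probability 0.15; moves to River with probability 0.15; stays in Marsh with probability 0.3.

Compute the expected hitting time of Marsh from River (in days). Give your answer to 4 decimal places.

4.0254

Let t(s) be the expected number of days to first reach Marsh from state s, with t(Marsh) = 0. Conditioning on the first day:
t(River) = 1 + 0.35·t(River) + 0.25·t(Hillside) + 0.2·t(Meadow)
t(Hillside) = 1 + 0.2·t(River) + 0.3·t(Hillside) + 0.2·t(Meadow)
t(Meadow) = 1 + 0.15·t(River) + 0.35·t(Hillside) + 0.2·t(Meadow)
Solving: t(River) = 4.0254, t(Hillside) = 3.6017, t(Meadow) = 3.5805.
Expected days from River to Marsh: 4.0254.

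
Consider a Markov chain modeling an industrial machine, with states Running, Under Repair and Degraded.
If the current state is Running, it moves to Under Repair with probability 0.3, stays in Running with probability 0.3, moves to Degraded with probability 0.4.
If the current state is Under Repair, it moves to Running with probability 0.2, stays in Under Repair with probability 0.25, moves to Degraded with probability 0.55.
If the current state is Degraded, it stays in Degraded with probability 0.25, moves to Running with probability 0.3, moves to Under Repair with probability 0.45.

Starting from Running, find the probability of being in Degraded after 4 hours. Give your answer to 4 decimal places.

0.3920

Propagate the distribution vector 4 hours from Running.
After 0 hours: (1.0000, 0.0000, 0.0000)
After 1 hour: (0.3000, 0.3000, 0.4000)
After 2 hours: (0.2700, 0.3450, 0.3850)
After 3 hours: (0.2655, 0.3405, 0.3940)
After 4 hours: (0.2660, 0.3421, 0.3920)
P(in Degraded after 4 hours) = 0.3920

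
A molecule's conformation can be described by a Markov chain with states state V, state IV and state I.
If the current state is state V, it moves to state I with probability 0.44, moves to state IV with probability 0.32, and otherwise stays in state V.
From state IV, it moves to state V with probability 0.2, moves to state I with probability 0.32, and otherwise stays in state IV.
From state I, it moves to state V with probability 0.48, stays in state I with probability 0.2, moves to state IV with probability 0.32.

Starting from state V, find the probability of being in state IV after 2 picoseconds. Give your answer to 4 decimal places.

0.3712

Sum over the intermediate state after 1 picosecond:
P = P(state V→state V)·P(state V→state IV) + P(state V→state IV)·P(state IV→state IV) + P(state V→state I)·P(state I→state IV)
  = 0.24×0.32 + 0.32×0.48 + 0.44×0.32
  = 0.0768 + 0.1536 + 0.1408 = 0.3712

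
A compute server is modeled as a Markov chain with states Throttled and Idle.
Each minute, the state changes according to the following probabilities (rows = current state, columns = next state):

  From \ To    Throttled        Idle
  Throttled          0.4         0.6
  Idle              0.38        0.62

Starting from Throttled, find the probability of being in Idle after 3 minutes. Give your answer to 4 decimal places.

Propagate the distribution vector 3 minutes from Throttled.
After 0 minutes: (1.0000, 0.0000)
After 1 minute: (0.4000, 0.6000)
After 2 minutes: (0.3880, 0.6120)
After 3 minutes: (0.3878, 0.6122)
P(in Idle after 3 minutes) = 0.6122

0.6122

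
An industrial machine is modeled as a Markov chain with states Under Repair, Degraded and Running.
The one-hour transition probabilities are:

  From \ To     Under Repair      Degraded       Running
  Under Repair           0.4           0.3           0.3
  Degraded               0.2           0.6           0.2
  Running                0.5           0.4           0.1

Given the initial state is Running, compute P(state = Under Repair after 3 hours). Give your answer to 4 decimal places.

Propagate the distribution vector 3 hours from Running.
After 0 hours: (0.0000, 0.0000, 1.0000)
After 1 hour: (0.5000, 0.4000, 0.1000)
After 2 hours: (0.3300, 0.4300, 0.2400)
After 3 hours: (0.3380, 0.4530, 0.2090)
P(in Under Repair after 3 hours) = 0.3380

0.3380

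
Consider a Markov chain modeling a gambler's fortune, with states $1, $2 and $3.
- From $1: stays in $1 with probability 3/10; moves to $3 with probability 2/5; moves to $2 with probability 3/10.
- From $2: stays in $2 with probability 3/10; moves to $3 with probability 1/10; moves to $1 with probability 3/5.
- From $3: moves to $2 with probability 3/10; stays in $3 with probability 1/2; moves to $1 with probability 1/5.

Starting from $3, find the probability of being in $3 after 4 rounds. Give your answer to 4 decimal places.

Propagate the distribution vector 4 rounds from $3.
After 0 rounds: (0.0000, 0.0000, 1.0000)
After 1 round: (0.2000, 0.3000, 0.5000)
After 2 rounds: (0.3400, 0.3000, 0.3600)
After 3 rounds: (0.3540, 0.3000, 0.3460)
After 4 rounds: (0.3554, 0.3000, 0.3446)
P(in $3 after 4 rounds) = 0.3446

0.3446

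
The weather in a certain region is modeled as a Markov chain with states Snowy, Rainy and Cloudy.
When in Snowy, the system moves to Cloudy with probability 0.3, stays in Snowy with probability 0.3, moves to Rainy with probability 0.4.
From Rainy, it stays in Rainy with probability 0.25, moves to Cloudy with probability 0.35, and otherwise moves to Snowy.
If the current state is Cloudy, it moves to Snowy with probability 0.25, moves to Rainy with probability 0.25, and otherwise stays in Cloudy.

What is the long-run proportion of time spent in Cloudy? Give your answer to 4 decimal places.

Let the stationary distribution be π with π = πP and π_1 + π_2 + π_3 = 1.
π_1 = 0.3·π_1 + 0.4·π_2 + 0.25·π_3
π_2 = 0.4·π_1 + 0.25·π_2 + 0.25·π_3
Solving with the normalization constraint gives π = (0.3100, 0.2965, 0.3935).
So the stationary probability of Cloudy is 0.3935.

0.3935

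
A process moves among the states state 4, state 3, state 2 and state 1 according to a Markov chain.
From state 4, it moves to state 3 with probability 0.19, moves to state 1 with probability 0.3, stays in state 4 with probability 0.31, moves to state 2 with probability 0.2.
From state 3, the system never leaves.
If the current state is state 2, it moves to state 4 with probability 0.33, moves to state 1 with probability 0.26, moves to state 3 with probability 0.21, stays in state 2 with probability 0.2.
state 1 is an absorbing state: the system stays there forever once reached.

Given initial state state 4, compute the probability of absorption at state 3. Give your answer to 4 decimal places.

Let h(s) be the probability of absorption at state 3 starting from transient state s. Then h(state 3) = 1 and h(state 1) = 0. By first-step analysis:
h(state 4) = 0.31·h(state 4) + 0.19·1 + 0.2·h(state 2) + 0.3·0
h(state 2) = 0.33·h(state 4) + 0.21·1 + 0.2·h(state 2) + 0.26·0
Solving: h(state 4) = 0.3992, h(state 2) = 0.4272.
Starting from state 4, the probability is 0.3992.

0.3992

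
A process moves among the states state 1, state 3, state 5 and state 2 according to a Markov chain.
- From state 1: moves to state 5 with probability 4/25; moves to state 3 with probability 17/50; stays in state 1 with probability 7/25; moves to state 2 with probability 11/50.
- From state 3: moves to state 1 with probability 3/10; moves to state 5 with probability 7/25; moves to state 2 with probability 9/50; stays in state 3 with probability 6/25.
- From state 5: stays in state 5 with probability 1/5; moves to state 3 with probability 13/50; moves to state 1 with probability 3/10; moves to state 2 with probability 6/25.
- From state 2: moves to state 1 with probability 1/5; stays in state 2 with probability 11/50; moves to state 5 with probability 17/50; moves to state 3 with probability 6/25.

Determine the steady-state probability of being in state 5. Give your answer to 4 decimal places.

0.2408

Let the stationary distribution be π with π = πP and π_1 + π_2 + π_3 + π_4 = 1.
π_1 = 0.28·π_1 + 0.3·π_2 + 0.3·π_3 + 0.2·π_4
π_2 = 0.34·π_1 + 0.24·π_2 + 0.26·π_3 + 0.24·π_4
π_3 = 0.16·π_1 + 0.28·π_2 + 0.2·π_3 + 0.34·π_4
Solving with the normalization constraint gives π = (0.2731, 0.2721, 0.2408, 0.2139).
So the stationary probability of state 5 is 0.2408.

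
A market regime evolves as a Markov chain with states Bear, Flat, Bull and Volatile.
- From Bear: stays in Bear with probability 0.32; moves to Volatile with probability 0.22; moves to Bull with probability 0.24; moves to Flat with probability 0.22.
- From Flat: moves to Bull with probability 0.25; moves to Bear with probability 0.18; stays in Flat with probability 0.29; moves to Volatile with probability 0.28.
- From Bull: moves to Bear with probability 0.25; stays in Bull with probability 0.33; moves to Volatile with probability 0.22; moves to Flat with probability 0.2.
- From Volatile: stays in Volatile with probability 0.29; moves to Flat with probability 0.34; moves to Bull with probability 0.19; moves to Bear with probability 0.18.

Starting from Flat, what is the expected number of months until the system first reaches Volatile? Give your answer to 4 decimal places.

4.0004

Let t(s) be the expected number of months to first reach Volatile from state s, with t(Volatile) = 0. Conditioning on the first month:
t(Bear) = 1 + 0.32·t(Bear) + 0.22·t(Flat) + 0.24·t(Bull)
t(Flat) = 1 + 0.18·t(Bear) + 0.29·t(Flat) + 0.25·t(Bull)
t(Bull) = 1 + 0.25·t(Bear) + 0.2·t(Flat) + 0.33·t(Bull)
Solving: t(Bear) = 4.2762, t(Flat) = 4.0004, t(Bull) = 4.2823.
Expected months from Flat to Volatile: 4.0004.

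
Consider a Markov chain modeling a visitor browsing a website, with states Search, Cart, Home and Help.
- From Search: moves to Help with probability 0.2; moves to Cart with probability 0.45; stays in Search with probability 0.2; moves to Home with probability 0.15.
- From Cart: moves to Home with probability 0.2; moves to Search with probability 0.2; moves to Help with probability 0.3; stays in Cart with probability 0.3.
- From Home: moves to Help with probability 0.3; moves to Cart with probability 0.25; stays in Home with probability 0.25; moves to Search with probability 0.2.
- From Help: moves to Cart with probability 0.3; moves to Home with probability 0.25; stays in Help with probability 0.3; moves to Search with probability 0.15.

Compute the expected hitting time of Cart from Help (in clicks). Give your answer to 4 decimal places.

3.1860

Let t(s) be the expected number of clicks to first reach Cart from state s, with t(Cart) = 0. Conditioning on the first click:
t(Search) = 1 + 0.2·t(Search) + 0.15·t(Home) + 0.2·t(Help)
t(Home) = 1 + 0.2·t(Search) + 0.25·t(Home) + 0.3·t(Help)
t(Help) = 1 + 0.15·t(Search) + 0.25·t(Home) + 0.3·t(Help)
Solving: t(Search) = 2.6689, t(Home) = 3.3194, t(Help) = 3.1860.
Expected clicks from Help to Cart: 3.1860.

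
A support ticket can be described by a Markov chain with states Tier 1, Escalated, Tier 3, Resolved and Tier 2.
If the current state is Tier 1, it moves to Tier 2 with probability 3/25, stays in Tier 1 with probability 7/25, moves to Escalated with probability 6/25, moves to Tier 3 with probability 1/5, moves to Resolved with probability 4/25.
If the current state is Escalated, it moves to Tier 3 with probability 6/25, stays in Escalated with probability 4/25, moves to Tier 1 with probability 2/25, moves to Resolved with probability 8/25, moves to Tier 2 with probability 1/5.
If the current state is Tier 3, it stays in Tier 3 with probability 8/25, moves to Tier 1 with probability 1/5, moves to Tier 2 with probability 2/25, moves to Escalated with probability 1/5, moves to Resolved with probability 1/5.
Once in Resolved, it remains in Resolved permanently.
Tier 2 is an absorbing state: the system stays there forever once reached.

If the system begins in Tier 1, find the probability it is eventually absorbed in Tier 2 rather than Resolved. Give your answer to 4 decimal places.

Let h(s) be the probability of absorption at Tier 2 starting from transient state s. Then h(Tier 2) = 1 and h(Resolved) = 0. By first-step analysis:
h(Tier 1) = 0.28·h(Tier 1) + 0.24·h(Escalated) + 0.2·h(Tier 3) + 0.16·0 + 0.12·1
h(Escalated) = 0.08·h(Tier 1) + 0.16·h(Escalated) + 0.24·h(Tier 3) + 0.32·0 + 0.2·1
h(Tier 3) = 0.2·h(Tier 1) + 0.2·h(Escalated) + 0.32·h(Tier 3) + 0.2·0 + 0.08·1
Solving: h(Tier 1) = 0.3852, h(Escalated) = 0.3720, h(Tier 3) = 0.3404.
Starting from Tier 1, the probability is 0.3852.

0.3852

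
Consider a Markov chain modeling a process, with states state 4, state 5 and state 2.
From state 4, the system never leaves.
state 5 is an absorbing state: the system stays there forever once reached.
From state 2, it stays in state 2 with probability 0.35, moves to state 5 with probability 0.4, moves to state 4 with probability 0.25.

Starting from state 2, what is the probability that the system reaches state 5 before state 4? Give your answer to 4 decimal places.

Let h(s) be the probability of absorption at state 5 starting from transient state s. Then h(state 5) = 1 and h(state 4) = 0. By first-step analysis:
h(state 2) = 0.25·0 + 0.4·1 + 0.35·h(state 2)
Solving: h(state 2) = 0.6154.
Starting from state 2, the probability is 0.6154.

0.6154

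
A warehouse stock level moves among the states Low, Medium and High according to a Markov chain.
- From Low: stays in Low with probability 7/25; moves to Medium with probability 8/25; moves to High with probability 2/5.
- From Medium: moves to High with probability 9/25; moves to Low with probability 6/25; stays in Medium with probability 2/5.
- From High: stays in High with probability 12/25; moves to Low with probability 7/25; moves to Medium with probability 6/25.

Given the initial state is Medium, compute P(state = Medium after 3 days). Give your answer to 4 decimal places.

Propagate the distribution vector 3 days from Medium.
After 0 days: (0.0000, 1.0000, 0.0000)
After 1 day: (0.2400, 0.4000, 0.3600)
After 2 days: (0.2640, 0.3232, 0.4128)
After 3 days: (0.2671, 0.3128, 0.4201)
P(in Medium after 3 days) = 0.3128

0.3128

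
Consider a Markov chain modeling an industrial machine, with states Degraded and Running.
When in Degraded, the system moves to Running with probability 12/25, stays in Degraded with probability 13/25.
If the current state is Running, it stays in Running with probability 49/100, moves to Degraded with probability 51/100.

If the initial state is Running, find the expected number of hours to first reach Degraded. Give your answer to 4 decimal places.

Let t(s) be the expected number of hours to first reach Degraded from state s, with t(Degraded) = 0. Conditioning on the first hour:
t(Running) = 1 + 0.49·t(Running)
Solving: t(Running) = 1.9608.
Expected hours from Running to Degraded: 1.9608.

1.9608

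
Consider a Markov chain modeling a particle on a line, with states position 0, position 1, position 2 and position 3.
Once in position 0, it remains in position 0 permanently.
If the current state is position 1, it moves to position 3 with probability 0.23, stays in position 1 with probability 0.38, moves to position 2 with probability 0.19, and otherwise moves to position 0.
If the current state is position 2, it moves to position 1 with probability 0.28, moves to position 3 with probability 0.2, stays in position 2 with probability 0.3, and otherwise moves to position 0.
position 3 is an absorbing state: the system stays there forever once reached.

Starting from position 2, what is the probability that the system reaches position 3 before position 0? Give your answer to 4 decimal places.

Let h(s) be the probability of absorption at position 3 starting from transient state s. Then h(position 3) = 1 and h(position 0) = 0. By first-step analysis:
h(position 1) = 0.2·0 + 0.38·h(position 1) + 0.19·h(position 2) + 0.23·1
h(position 2) = 0.22·0 + 0.28·h(position 1) + 0.3·h(position 2) + 0.2·1
Solving: h(position 1) = 0.5226, h(position 2) = 0.4947.
Starting from position 2, the probability is 0.4947.

0.4947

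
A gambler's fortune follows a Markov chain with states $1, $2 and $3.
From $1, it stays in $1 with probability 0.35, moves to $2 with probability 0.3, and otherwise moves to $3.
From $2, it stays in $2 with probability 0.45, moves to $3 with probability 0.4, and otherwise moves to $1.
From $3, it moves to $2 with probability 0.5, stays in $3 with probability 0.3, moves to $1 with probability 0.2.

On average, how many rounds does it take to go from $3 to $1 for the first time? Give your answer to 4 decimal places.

Let t(s) be the expected number of rounds to first reach $1 from state s, with t($1) = 0. Conditioning on the first round:
t($2) = 1 + 0.45·t($2) + 0.4·t($3)
t($3) = 1 + 0.5·t($2) + 0.3·t($3)
Solving: t($2) = 5.9459, t($3) = 5.6757.
Expected rounds from $3 to $1: 5.6757.

5.6757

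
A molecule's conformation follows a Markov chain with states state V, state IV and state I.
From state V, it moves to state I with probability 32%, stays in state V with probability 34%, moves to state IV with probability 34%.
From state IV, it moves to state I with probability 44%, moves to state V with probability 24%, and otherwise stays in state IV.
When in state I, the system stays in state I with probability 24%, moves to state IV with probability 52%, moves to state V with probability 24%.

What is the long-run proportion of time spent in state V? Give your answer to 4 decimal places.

0.2667

Let the stationary distribution be π with π = πP and π_1 + π_2 + π_3 = 1.
π_1 = 0.34·π_1 + 0.24·π_2 + 0.24·π_3
π_2 = 0.34·π_1 + 0.32·π_2 + 0.52·π_3
Solving with the normalization constraint gives π = (0.2667, 0.3933, 0.3400).
So the stationary probability of state V is 0.2667.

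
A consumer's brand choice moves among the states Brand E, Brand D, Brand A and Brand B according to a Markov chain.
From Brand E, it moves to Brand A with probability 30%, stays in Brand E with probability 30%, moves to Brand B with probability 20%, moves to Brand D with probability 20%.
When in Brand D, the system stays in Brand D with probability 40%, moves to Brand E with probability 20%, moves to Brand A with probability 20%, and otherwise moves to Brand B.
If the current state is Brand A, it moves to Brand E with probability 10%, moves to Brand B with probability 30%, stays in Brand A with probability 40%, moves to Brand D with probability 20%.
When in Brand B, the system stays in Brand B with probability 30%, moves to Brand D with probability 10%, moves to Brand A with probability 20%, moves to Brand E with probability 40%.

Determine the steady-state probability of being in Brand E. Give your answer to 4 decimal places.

0.2473

Let the stationary distribution be π with π = πP and π_1 + π_2 + π_3 + π_4 = 1.
π_1 = 0.3·π_1 + 0.2·π_2 + 0.1·π_3 + 0.4·π_4
π_2 = 0.2·π_1 + 0.4·π_2 + 0.2·π_3 + 0.1·π_4
π_3 = 0.3·π_1 + 0.2·π_2 + 0.4·π_3 + 0.2·π_4
Solving with the normalization constraint gives π = (0.2473, 0.2183, 0.2809, 0.2534).
So the stationary probability of Brand E is 0.2473.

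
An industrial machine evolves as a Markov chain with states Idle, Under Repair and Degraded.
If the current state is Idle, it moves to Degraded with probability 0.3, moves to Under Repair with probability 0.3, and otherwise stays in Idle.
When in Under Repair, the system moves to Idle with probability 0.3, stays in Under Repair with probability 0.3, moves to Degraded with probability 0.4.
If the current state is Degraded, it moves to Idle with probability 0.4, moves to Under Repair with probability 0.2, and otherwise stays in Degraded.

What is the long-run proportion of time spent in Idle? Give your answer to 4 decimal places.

Let the stationary distribution be π with π = πP and π_1 + π_2 + π_3 = 1.
π_1 = 0.4·π_1 + 0.3·π_2 + 0.4·π_3
π_2 = 0.3·π_1 + 0.3·π_2 + 0.2·π_3
Solving with the normalization constraint gives π = (0.3736, 0.2637, 0.3626).
So the stationary probability of Idle is 0.3736.

0.3736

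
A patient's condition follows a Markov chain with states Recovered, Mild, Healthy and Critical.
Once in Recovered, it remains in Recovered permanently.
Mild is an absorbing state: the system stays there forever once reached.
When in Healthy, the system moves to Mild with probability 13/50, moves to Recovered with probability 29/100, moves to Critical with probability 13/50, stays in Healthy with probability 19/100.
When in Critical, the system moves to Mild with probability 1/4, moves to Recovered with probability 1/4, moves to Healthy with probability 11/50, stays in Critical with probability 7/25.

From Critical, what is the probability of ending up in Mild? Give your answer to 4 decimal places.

0.4937

Let h(s) be the probability of absorption at Mild starting from transient state s. Then h(Mild) = 1 and h(Recovered) = 0. By first-step analysis:
h(Healthy) = 0.29·0 + 0.26·1 + 0.19·h(Healthy) + 0.26·h(Critical)
h(Critical) = 0.25·0 + 0.25·1 + 0.22·h(Healthy) + 0.28·h(Critical)
Solving: h(Healthy) = 0.4795, h(Critical) = 0.4937.
Starting from Critical, the probability is 0.4937.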